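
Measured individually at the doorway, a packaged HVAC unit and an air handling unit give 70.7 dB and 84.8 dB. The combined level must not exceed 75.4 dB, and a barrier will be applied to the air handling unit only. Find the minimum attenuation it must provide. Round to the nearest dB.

Everything except the air handling unit sums to 10^(70.7/10) = 1.175e+07 in linear terms, 70.70 dB.
The limit corresponds to 10^(75.4/10) = 3.467e+07; subtracting the fixed part leaves 2.292e+07 for the air handling unit, i.e. 73.60 dB.
Required insertion loss = 84.8 − 73.60 = 11.20 dB.

11 dB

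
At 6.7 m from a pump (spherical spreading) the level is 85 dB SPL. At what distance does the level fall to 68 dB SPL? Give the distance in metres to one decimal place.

The 17.0 dB drop corresponds to a distance ratio of 10^(17.0/20) for a point source.
r₂ = 6.7·10^((85−68)/20) = 6.7·10^(17.0/20) = 47.43 m.

47.4 m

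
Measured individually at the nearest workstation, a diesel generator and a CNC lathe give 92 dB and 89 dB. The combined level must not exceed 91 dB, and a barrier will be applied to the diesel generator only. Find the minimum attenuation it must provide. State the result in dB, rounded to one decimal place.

Everything except the diesel generator sums to 10^(89/10) = 7.943e+08 in linear terms, 89.00 dB.
The limit corresponds to 10^(91/10) = 1.259e+09; subtracting the fixed part leaves 4.646e+08 for the diesel generator, i.e. 86.67 dB.
So the diesel generator must be reduced from 92 to 86.67 dB: IL = 5.33 dB.

5.3 dB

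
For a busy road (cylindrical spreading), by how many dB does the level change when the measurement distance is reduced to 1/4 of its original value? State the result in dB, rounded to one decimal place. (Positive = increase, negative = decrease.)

+6.0 dB

With cylindrical spreading the level changes by −10·log₁₀(r₂/r₁).
ΔL = −10·log₁₀(0.25) = +6.02 dB.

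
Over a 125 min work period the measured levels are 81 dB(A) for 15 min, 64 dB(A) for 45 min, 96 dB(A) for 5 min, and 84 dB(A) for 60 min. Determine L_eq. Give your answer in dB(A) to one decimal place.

L_eq = 10·log₁₀[(1/T)·Σ tᵢ·10^(Lᵢ/10)] with T = 125 min.
Σ tᵢ·10^(Lᵢ/10) = 15·10^(81/10) + 45·10^(64/10) + 5·10^(96/10) + 60·10^(84/10) = 3.698e+10.
L_eq = 10·log₁₀(3.698e+10/125) = 84.71 dB(A).

84.7 dB(A)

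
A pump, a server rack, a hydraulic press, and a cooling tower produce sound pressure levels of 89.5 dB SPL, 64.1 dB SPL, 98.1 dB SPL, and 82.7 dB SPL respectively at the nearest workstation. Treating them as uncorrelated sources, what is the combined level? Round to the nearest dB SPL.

Incoherent sources combine by intensity addition: L_total = 10·log₁₀(Σ 10^(L_i/10)).
Σ 10^(L/10) = 10^(89.5/10) + 10^(64.1/10) + 10^(98.1/10) + 10^(82.7/10) = 7.537e+09.
L_total = 10·log₁₀(7.537e+09) = 98.77 dB SPL.

99 dB SPL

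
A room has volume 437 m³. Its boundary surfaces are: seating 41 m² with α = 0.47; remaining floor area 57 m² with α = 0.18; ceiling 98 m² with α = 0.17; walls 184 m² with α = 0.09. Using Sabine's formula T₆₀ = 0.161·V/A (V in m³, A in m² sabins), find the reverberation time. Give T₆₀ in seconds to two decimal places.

Summing Sᵢαᵢ: 41·0.47 + 57·0.18 + 98·0.17 + 184·0.09 = 62.75 m².
T₆₀ = 0.161·V/A = 0.161·437/62.75 = 1.121 s.

1.12 s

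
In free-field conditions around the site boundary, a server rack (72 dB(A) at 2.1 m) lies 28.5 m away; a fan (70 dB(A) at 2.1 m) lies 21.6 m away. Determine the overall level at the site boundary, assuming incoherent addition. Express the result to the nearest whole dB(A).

First find each source's level at the receiver (point-source: −20·log₁₀(r/r_ref)), then combine on an intensity basis.
server rack: 72 − 20·log₁₀(28.5/2.1) = 72 − 22.65 = 49.35 dB(A).
fan: 70 − 20·log₁₀(21.6/2.1) = 70 − 20.24 = 49.76 dB(A).
Σ 10^(L/10) = 1.806e+05 → L_total = 10·log₁₀(1.806e+05) = 52.57 dB(A).

53 dB(A)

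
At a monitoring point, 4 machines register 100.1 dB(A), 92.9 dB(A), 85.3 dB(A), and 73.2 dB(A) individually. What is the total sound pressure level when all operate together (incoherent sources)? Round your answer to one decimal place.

Incoherent sources combine by intensity addition: L_total = 10·log₁₀(Σ 10^(L_i/10)).
Σ 10^(L/10) = 10^(100.1/10) + 10^(92.9/10) + 10^(85.3/10) + 10^(73.2/10) = 1.254e+10.
L_total = 10·log₁₀(1.254e+10) = 100.98 dB(A).

101.0 dB(A)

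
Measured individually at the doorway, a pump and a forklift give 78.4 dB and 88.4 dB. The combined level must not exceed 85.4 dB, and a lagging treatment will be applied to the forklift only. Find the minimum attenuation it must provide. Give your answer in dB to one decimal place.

The untreated sources together contribute 10^(78.4/10) = 6.918e+07, i.e. 78.40 dB.
The limit corresponds to 10^(85.4/10) = 3.467e+08; subtracting the fixed part leaves 2.776e+08 for the forklift, i.e. 84.43 dB.
Required insertion loss = 88.4 − 84.43 = 3.97 dB.

4.0 dB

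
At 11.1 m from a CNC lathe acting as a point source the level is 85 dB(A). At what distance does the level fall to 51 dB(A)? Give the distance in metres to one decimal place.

For a point source L₁ − L₂ = 20·log₁₀(r₂/r₁), so r₂ = r₁·10^((L₁−L₂)/20).
r₂ = 11.1·10^((85−51)/20) = 11.1·10^(34.0/20) = 556.32 m.

556.3 m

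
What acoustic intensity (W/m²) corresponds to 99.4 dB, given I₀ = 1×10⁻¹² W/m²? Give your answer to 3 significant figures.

0.00871 W/m²

I = I₀·10^(L/10) = 10⁻¹² × 10^(99.4/10) = 10^(-2.060).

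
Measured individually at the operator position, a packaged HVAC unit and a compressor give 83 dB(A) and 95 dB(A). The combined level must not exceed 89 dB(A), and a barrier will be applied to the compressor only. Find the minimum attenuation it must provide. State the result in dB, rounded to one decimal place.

Fixed contribution from the other source: Σ 10^(L/10) = 10^(83/10) = 1.995e+08 (83.00 dB(A)).
The limit corresponds to 10^(89/10) = 7.943e+08; subtracting the fixed part leaves 5.948e+08 for the compressor, i.e. 87.74 dB(A).
Required insertion loss = 95 − 87.74 = 7.26 dB.

7.3 dB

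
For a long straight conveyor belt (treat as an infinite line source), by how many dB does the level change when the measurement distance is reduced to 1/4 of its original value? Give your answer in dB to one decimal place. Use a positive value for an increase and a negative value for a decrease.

With cylindrical spreading the level changes by −10·log₁₀(r₂/r₁).
ΔL = −10·log₁₀(0.25) = +6.02 dB.

+6.0 dB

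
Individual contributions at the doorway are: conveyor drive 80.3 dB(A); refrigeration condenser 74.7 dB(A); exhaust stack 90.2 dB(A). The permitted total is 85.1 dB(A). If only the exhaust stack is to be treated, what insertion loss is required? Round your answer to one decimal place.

The untreated sources together contribute 10^(80.3/10) + 10^(74.7/10) = 1.367e+08, i.e. 81.36 dB(A).
To meet 85.1 dB(A) overall, the treated exhaust stack may contribute at most 10^(85.1/10) − 1.367e+08 = 1.869e+08, i.e. 82.72 dB(A).
So the exhaust stack must be reduced from 90.2 to 82.72 dB(A): IL = 7.48 dB.

7.5 dB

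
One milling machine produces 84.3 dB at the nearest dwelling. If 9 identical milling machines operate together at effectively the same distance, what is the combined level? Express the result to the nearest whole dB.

94 dB

With 9 equal, uncorrelated contributions the intensity is 9× that of one unit, giving a rise of 10·log₁₀ 9.
L_total = 84.3 + 10·log₁₀(9) = 84.3 + 9.542 = 93.84 dB.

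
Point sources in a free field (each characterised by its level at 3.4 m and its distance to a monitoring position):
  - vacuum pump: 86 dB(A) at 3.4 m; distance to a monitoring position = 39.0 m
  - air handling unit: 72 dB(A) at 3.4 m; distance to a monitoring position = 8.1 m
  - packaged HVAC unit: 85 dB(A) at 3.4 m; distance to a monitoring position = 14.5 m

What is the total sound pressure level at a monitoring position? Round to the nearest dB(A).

Apply inverse-square spreading to bring every level to the receiver, then sum 10^(L/10).
vacuum pump: 86 − 20·log₁₀(39.0/3.4) = 86 − 21.19 = 64.81 dB(A).
air handling unit: 72 − 20·log₁₀(8.1/3.4) = 72 − 7.54 = 64.46 dB(A).
packaged HVAC unit: 85 − 20·log₁₀(14.5/3.4) = 85 − 12.60 = 72.40 dB(A).
Σ 10^(L/10) = 2.321e+07 → L_total = 10·log₁₀(2.321e+07) = 73.66 dB(A).

74 dB(A)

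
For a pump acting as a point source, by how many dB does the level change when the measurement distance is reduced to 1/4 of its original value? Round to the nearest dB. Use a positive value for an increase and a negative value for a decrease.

Point-source spreading: ΔL = −20·log₁₀(r₂/r₁).
ΔL = −20·log₁₀(0.25) = +12.04 dB.

+12 dB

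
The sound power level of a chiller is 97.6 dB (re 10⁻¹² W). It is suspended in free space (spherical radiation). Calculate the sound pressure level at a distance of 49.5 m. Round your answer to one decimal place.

52.7 dB

L_p = L_w − 10·log₁₀(4π·r²) with r = 49.5 m.
4π·r² = 3.079e+04 m², 10·log₁₀ of that is 44.884 dB.
L_p = 97.6 − 44.884 = 52.72 dB.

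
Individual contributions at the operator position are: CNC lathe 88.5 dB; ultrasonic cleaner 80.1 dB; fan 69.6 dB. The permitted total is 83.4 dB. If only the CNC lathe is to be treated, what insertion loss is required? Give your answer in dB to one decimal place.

8.2 dB

Fixed contribution from the other sources: Σ 10^(L/10) = 10^(80.1/10) + 10^(69.6/10) = 1.114e+08 (80.47 dB).
The limit corresponds to 10^(83.4/10) = 2.188e+08; subtracting the fixed part leaves 1.073e+08 for the CNC lathe, i.e. 80.31 dB.
Required insertion loss = 88.5 − 80.31 = 8.19 dB.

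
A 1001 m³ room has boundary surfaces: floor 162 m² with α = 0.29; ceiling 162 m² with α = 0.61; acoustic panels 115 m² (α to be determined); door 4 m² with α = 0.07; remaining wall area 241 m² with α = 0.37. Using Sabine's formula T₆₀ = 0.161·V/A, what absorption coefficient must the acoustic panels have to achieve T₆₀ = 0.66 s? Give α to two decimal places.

0.08

A = 0.161·V/T₆₀ = 0.161·1001/0.66 = 244.18 m² sabins.
Absorption from the other surfaces = 162·0.29 + 162·0.61 + 4·0.07 + 241·0.37 = 235.25 m², so the acoustic panels must supply 8.93 m² over 115 m².
α = 8.93/115 = 0.078.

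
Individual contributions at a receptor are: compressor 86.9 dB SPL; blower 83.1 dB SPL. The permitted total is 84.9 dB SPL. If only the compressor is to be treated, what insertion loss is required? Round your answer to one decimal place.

Everything except the compressor sums to 10^(83.1/10) = 2.042e+08 in linear terms, 83.10 dB SPL.
To meet 84.9 dB SPL overall, the treated compressor may contribute at most 10^(84.9/10) − 2.042e+08 = 1.049e+08, i.e. 80.21 dB SPL.
Required insertion loss = 86.9 − 80.21 = 6.69 dB.

6.7 dB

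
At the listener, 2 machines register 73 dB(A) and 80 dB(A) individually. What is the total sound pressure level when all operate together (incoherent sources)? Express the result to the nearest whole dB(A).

Incoherent sources combine by intensity addition: L_total = 10·log₁₀(Σ 10^(L_i/10)).
Σ 10^(L/10) = 10^(73/10) + 10^(80/10) = 1.200e+08.
L_total = 10·log₁₀(1.200e+08) = 80.79 dB(A).

81 dB(A)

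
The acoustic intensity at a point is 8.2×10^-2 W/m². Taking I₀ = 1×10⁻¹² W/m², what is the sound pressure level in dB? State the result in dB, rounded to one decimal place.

L = 10·log₁₀(I/I₀) = 10·log₁₀(8.2×10^-2/10⁻¹²) = 10·log₁₀(8.2×10^10).
L = 10·(0.9138 + 10) = 109.14 dB.

109.1 dB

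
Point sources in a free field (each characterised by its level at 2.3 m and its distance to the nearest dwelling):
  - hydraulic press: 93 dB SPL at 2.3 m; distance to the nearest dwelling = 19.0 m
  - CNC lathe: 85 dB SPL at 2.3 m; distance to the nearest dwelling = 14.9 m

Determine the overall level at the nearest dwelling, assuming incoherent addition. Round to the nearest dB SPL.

76 dB SPL

First find each source's level at the receiver (point-source: −20·log₁₀(r/r_ref)), then combine on an intensity basis.
hydraulic press: 93 − 20·log₁₀(19.0/2.3) = 93 − 18.34 = 74.66 dB SPL.
CNC lathe: 85 − 20·log₁₀(14.9/2.3) = 85 − 16.23 = 68.77 dB SPL.
Σ 10^(L/10) = 3.677e+07 → L_total = 10·log₁₀(3.677e+07) = 75.66 dB SPL.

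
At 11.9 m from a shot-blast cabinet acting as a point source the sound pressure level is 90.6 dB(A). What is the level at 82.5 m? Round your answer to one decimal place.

73.8 dB(A)

For a point source, L₂ = L₁ − 20·log₁₀(r₂/r₁).
L₂ = 90.6 − 20·log₁₀(82.5/11.9) = 90.6 − 16.818 = 73.78 dB(A).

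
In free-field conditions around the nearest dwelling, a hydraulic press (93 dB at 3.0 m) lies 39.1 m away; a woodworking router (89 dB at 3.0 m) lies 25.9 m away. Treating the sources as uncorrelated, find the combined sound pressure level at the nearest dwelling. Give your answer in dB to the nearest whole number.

74 dB

Apply inverse-square spreading to bring every level to the receiver, then sum 10^(L/10).
hydraulic press: 93 − 20·log₁₀(39.1/3.0) = 93 − 22.30 = 70.70 dB.
woodworking router: 89 − 20·log₁₀(25.9/3.0) = 89 − 18.72 = 70.28 dB.
Σ 10^(L/10) = 2.240e+07 → L_total = 10·log₁₀(2.240e+07) = 73.50 dB.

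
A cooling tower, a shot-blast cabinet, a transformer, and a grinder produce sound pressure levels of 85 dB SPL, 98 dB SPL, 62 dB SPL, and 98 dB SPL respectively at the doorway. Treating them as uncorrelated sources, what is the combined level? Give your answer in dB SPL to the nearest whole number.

For uncorrelated sources the intensities add, so convert each level to linear form, sum, and take 10·log₁₀ of the total.
Σ 10^(L/10) = 10^(85/10) + 10^(98/10) + 10^(62/10) + 10^(98/10) = 1.294e+10.
L_total = 10·log₁₀(1.294e+10) = 101.12 dB SPL.

101 dB SPL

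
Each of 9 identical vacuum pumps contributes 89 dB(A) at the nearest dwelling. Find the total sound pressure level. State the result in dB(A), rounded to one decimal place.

L_total = L₁ + 10·log₁₀ N for N identical incoherent sources.
L_total = 89 + 10·log₁₀(9) = 89 + 9.542 = 98.54 dB(A).

98.5 dB(A)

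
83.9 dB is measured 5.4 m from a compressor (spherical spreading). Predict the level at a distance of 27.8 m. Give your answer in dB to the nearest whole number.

Spherical spreading from a point source gives a 20·log₁₀(r₂/r₁) drop.
L₂ = 83.9 − 20·log₁₀(27.8/5.4) = 83.9 − 14.233 = 69.67 dB.

70 dB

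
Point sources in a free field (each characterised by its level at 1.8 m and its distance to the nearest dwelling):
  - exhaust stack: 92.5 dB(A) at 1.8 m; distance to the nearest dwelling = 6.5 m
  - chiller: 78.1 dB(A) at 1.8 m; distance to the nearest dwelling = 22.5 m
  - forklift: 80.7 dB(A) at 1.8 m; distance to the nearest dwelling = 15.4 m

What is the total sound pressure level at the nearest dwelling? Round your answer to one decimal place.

81.4 dB(A)

Apply inverse-square spreading to bring every level to the receiver, then sum 10^(L/10).
exhaust stack: 92.5 − 20·log₁₀(6.5/1.8) = 92.5 − 11.15 = 81.35 dB(A).
chiller: 78.1 − 20·log₁₀(22.5/1.8) = 78.1 − 21.94 = 56.16 dB(A).
forklift: 80.7 − 20·log₁₀(15.4/1.8) = 80.7 − 18.64 = 62.06 dB(A).
Σ 10^(L/10) = 1.384e+08 → L_total = 10·log₁₀(1.384e+08) = 81.41 dB(A).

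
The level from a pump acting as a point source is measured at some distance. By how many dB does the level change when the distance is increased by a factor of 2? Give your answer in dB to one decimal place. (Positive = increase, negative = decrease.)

-6.0 dB

With spherical spreading the level changes by −20·log₁₀(r₂/r₁).
ΔL = −20·log₁₀(2) = -6.02 dB.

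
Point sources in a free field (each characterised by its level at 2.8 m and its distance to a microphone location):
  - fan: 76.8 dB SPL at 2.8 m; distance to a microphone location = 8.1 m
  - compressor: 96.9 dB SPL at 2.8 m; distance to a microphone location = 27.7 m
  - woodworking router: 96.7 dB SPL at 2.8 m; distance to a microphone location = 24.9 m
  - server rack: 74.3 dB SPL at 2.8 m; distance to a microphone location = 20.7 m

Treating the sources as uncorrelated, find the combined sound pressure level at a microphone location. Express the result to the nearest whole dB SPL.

Apply inverse-square spreading to bring every level to the receiver, then sum 10^(L/10).
fan: 76.8 − 20·log₁₀(8.1/2.8) = 76.8 − 9.23 = 67.57 dB SPL.
compressor: 96.9 − 20·log₁₀(27.7/2.8) = 96.9 − 19.91 = 76.99 dB SPL.
woodworking router: 96.7 − 20·log₁₀(24.9/2.8) = 96.7 − 18.98 = 77.72 dB SPL.
server rack: 74.3 − 20·log₁₀(20.7/2.8) = 74.3 − 17.38 = 56.92 dB SPL.
Σ 10^(L/10) = 1.154e+08 → L_total = 10·log₁₀(1.154e+08) = 80.62 dB SPL.

81 dB SPL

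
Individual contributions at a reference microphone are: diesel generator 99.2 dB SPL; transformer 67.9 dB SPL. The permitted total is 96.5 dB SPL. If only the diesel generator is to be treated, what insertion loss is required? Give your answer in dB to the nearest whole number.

3 dB

Everything except the diesel generator sums to 10^(67.9/10) = 6.166e+06 in linear terms, 67.90 dB SPL.
To meet 96.5 dB SPL overall, the treated diesel generator may contribute at most 10^(96.5/10) − 6.166e+06 = 4.461e+09, i.e. 96.49 dB SPL.
So the diesel generator must be reduced from 99.2 to 96.49 dB SPL: IL = 2.71 dB.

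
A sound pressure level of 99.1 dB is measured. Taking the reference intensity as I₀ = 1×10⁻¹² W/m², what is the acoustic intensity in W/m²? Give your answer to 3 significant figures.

I = I₀·10^(L/10) = 10⁻¹² × 10^(99.1/10) = 10^(-2.090).

0.00813 W/m²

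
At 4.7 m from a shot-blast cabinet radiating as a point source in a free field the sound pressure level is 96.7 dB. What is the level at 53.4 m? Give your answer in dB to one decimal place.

75.6 dB

Point-source attenuation: ΔL = 20·log₁₀(r₂/r₁) = 20·log₁₀(53.4/4.7) = 21.109 dB.
L₂ = 96.7 − 20·log₁₀(53.4/4.7) = 96.7 − 21.109 = 75.59 dB.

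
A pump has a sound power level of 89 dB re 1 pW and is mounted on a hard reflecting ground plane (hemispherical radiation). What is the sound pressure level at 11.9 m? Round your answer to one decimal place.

59.5 dB

Free-field hemispherical radiation: L_p = L_w − 10·log₁₀(2π·r²), r = 11.9 m.
2π·r² = 889.8 m², 10·log₁₀ of that is 29.493 dB.
L_p = 89 − 29.493 = 59.51 dB.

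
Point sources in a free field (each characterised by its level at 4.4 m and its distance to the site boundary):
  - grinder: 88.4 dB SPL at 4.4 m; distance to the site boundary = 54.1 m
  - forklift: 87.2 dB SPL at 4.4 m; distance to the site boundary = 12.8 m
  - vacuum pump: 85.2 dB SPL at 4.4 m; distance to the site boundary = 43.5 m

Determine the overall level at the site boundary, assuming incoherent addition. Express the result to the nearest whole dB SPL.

78 dB SPL

Apply inverse-square spreading to bring every level to the receiver, then sum 10^(L/10).
grinder: 88.4 − 20·log₁₀(54.1/4.4) = 88.4 − 21.79 = 66.61 dB SPL.
forklift: 87.2 − 20·log₁₀(12.8/4.4) = 87.2 − 9.28 = 77.92 dB SPL.
vacuum pump: 85.2 − 20·log₁₀(43.5/4.4) = 85.2 − 19.90 = 65.30 dB SPL.
Σ 10^(L/10) = 6.998e+07 → L_total = 10·log₁₀(6.998e+07) = 78.45 dB SPL.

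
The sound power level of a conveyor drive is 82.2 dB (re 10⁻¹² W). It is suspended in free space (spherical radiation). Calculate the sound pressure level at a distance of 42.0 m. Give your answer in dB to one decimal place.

The power spreads over a sphere of area 4π·r², so L_p = L_w − 10·log₁₀(4π·r²).
4π·r² = 2.217e+04 m², 10·log₁₀ of that is 43.457 dB.
L_p = 82.2 − 43.457 = 38.74 dB.

38.7 dB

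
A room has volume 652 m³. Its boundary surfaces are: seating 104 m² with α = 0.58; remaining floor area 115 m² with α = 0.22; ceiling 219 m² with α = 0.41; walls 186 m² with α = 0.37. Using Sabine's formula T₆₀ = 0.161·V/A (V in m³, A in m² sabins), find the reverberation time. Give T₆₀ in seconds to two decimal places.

Total absorption A = 104·0.58 + 115·0.22 + 219·0.41 + 186·0.37 = 244.23 m² sabins.
T₆₀ = 0.161 × 652 / 244.23 = 0.430 s.

0.43 s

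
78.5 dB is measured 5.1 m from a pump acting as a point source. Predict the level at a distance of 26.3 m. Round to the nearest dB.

64 dB

Point-source attenuation: ΔL = 20·log₁₀(r₂/r₁) = 20·log₁₀(26.3/5.1) = 14.248 dB.
L₂ = 78.5 − 20·log₁₀(26.3/5.1) = 78.5 − 14.248 = 64.25 dB.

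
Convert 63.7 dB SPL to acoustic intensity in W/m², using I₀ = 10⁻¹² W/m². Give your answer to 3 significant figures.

I = I₀·10^(L/10) = 10⁻¹² × 10^(63.7/10) = 10^(-5.630).

2.34e-06 W/m²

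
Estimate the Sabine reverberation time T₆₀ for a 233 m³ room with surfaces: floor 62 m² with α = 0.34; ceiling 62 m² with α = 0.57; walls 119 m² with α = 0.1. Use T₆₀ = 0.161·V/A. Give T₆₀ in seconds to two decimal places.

0.55 s

Summing Sᵢαᵢ: 62·0.34 + 62·0.57 + 119·0.1 = 68.32 m².
T₆₀ = 0.161 × 233 / 68.32 = 0.549 s.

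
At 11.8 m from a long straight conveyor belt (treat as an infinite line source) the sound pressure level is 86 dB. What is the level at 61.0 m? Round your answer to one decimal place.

Cylindrical spreading from a line source gives a 10·log₁₀(r₂/r₁) drop.
L₂ = 86 − 10·log₁₀(61.0/11.8) = 86 − 7.134 = 78.87 dB.

78.9 dB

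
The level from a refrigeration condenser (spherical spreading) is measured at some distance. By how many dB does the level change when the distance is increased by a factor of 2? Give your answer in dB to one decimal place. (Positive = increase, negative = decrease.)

A point source loses 6 dB per doubling of distance; generally ΔL = −20·log₁₀(r₂/r₁).
ΔL = −20·log₁₀(2) = -6.02 dB.

-6.0 dB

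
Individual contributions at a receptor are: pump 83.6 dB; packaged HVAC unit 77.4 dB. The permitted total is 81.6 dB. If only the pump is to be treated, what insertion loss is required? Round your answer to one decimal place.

4.1 dB

Fixed contribution from the other source: Σ 10^(L/10) = 10^(77.4/10) = 5.495e+07 (77.40 dB).
To meet 81.6 dB overall, the treated pump may contribute at most 10^(81.6/10) − 5.495e+07 = 8.959e+07, i.e. 79.52 dB.
So the pump must be reduced from 83.6 to 79.52 dB: IL = 4.08 dB.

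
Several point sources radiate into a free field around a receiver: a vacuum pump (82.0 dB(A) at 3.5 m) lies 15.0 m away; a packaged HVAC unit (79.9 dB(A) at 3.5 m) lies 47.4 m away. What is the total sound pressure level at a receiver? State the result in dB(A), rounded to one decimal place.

69.6 dB(A)

Apply inverse-square spreading to bring every level to the receiver, then sum 10^(L/10).
vacuum pump: 82.0 − 20·log₁₀(15.0/3.5) = 82.0 − 12.64 = 69.36 dB(A).
packaged HVAC unit: 79.9 − 20·log₁₀(47.4/3.5) = 79.9 − 22.63 = 57.27 dB(A).
Σ 10^(L/10) = 9.162e+06 → L_total = 10·log₁₀(9.162e+06) = 69.62 dB(A).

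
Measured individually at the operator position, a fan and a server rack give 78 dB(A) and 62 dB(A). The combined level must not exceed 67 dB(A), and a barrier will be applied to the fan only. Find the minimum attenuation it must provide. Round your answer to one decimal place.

12.7 dB

Fixed contribution from the other source: Σ 10^(L/10) = 10^(62/10) = 1.585e+06 (62.00 dB(A)).
The limit corresponds to 10^(67/10) = 5.012e+06; subtracting the fixed part leaves 3.427e+06 for the fan, i.e. 65.35 dB(A).
Required insertion loss = 78 − 65.35 = 12.65 dB.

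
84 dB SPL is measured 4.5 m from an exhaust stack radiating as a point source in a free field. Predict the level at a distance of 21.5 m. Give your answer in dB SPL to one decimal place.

For a point source, L₂ = L₁ − 20·log₁₀(r₂/r₁).
L₂ = 84 − 20·log₁₀(21.5/4.5) = 84 − 13.585 = 70.42 dB SPL.

70.4 dB SPL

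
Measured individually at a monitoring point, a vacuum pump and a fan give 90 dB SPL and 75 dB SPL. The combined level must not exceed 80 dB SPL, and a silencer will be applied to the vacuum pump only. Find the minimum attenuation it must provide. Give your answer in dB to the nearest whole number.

Fixed contribution from the other source: Σ 10^(L/10) = 10^(75/10) = 3.162e+07 (75.00 dB SPL).
The limit corresponds to 10^(80/10) = 1.000e+08; subtracting the fixed part leaves 6.838e+07 for the vacuum pump, i.e. 78.35 dB SPL.
Required insertion loss = 90 − 78.35 = 11.65 dB.

12 dB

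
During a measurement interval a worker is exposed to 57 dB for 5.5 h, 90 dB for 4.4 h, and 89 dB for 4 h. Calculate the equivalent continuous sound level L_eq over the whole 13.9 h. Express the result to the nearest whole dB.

87 dB

Weight each interval's intensity by its duration and average over T = 13.9 h:
Σ tᵢ·10^(Lᵢ/10) = 5.5·10^(57/10) + 4.4·10^(90/10) + 4·10^(89/10) = 7.580e+09.
L_eq = 10·log₁₀(7.580e+09/13.9) = 87.37 dB.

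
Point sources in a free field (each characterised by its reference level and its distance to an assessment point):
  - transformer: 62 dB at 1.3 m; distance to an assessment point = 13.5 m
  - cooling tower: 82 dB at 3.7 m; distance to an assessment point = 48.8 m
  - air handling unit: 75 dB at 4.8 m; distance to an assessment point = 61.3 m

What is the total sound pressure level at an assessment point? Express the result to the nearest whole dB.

60 dB

Propagate each source to the receiver with L = L_ref − 20·log₁₀(r/r_ref), then add intensities.
transformer: 62 − 20·log₁₀(13.5/1.3) = 62 − 20.33 = 41.67 dB.
cooling tower: 82 − 20·log₁₀(48.8/3.7) = 82 − 22.40 = 59.60 dB.
air handling unit: 75 − 20·log₁₀(61.3/4.8) = 75 − 22.12 = 52.88 dB.
Σ 10^(L/10) = 1.120e+06 → L_total = 10·log₁₀(1.120e+06) = 60.49 dB.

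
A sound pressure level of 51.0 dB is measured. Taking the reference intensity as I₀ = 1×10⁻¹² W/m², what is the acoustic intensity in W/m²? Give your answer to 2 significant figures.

I/I₀ = 10^(51.0/10) = 1.259e+05, so I = 1.259e+05 × 10⁻¹² W/m².

1.3e-07 W/m²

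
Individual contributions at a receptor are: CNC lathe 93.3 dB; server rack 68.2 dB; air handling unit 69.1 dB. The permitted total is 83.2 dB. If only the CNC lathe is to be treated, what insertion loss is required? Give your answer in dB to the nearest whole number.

Everything except the CNC lathe sums to 10^(68.2/10) + 10^(69.1/10) = 1.474e+07 in linear terms, 71.68 dB.
The limit corresponds to 10^(83.2/10) = 2.089e+08; subtracting the fixed part leaves 1.942e+08 for the CNC lathe, i.e. 82.88 dB.
Required insertion loss = 93.3 − 82.88 = 10.42 dB.

10 dB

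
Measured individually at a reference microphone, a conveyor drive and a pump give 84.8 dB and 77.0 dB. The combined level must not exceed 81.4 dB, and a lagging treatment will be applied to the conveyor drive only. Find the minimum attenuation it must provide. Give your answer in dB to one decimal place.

5.4 dB

Fixed contribution from the other source: Σ 10^(L/10) = 10^(77.0/10) = 5.012e+07 (77.00 dB).
The limit corresponds to 10^(81.4/10) = 1.380e+08; subtracting the fixed part leaves 8.792e+07 for the conveyor drive, i.e. 79.44 dB.
So the conveyor drive must be reduced from 84.8 to 79.44 dB: IL = 5.36 dB.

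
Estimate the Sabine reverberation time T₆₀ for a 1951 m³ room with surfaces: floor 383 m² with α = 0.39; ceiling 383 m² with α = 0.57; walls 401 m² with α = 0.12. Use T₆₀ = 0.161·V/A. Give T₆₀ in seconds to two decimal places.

Total absorption A = 383·0.39 + 383·0.57 + 401·0.12 = 415.80 m² sabins.
T₆₀ = 0.161 × 1951 / 415.80 = 0.755 s.

0.76 s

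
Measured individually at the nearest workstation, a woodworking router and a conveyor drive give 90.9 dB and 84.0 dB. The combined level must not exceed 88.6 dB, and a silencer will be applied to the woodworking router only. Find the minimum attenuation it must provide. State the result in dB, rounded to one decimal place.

Fixed contribution from the other source: Σ 10^(L/10) = 10^(84.0/10) = 2.512e+08 (84.00 dB).
The limit corresponds to 10^(88.6/10) = 7.244e+08; subtracting the fixed part leaves 4.732e+08 for the woodworking router, i.e. 86.75 dB.
Required insertion loss = 90.9 − 86.75 = 4.15 dB.

4.1 dB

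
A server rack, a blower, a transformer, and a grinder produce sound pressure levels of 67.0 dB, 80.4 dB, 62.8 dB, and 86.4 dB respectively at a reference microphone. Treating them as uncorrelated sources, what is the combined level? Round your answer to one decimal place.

87.4 dB

Incoherent sources combine by intensity addition: L_total = 10·log₁₀(Σ 10^(L_i/10)).
Σ 10^(L/10) = 10^(67.0/10) + 10^(80.4/10) + 10^(62.8/10) + 10^(86.4/10) = 5.531e+08.
L_total = 10·log₁₀(5.531e+08) = 87.43 dB.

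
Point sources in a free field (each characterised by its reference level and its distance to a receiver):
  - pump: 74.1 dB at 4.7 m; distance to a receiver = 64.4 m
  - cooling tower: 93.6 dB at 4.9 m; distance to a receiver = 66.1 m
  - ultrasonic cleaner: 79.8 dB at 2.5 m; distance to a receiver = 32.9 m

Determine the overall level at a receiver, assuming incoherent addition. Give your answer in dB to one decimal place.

Propagate each source to the receiver with L = L_ref − 20·log₁₀(r/r_ref), then add intensities.
pump: 74.1 − 20·log₁₀(64.4/4.7) = 74.1 − 22.74 = 51.36 dB.
cooling tower: 93.6 − 20·log₁₀(66.1/4.9) = 93.6 − 22.60 = 71.00 dB.
ultrasonic cleaner: 79.8 − 20·log₁₀(32.9/2.5) = 79.8 − 22.39 = 57.41 dB.
Σ 10^(L/10) = 1.328e+07 → L_total = 10·log₁₀(1.328e+07) = 71.23 dB.

71.2 dB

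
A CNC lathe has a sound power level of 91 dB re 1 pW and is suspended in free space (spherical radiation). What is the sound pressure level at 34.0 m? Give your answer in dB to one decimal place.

Free-field spherical radiation: L_p = L_w − 10·log₁₀(4π·r²), r = 34.0 m.
4π·r² = 1.453e+04 m², 10·log₁₀ of that is 41.622 dB.
L_p = 91 − 41.622 = 49.38 dB.

49.4 dB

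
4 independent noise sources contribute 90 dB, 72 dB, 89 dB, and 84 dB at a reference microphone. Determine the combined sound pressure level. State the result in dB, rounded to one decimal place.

93.1 dB

Incoherent sources combine by intensity addition: L_total = 10·log₁₀(Σ 10^(L_i/10)).
Σ 10^(L/10) = 10^(90/10) + 10^(72/10) + 10^(89/10) + 10^(84/10) = 2.061e+09.
L_total = 10·log₁₀(2.061e+09) = 93.14 dB.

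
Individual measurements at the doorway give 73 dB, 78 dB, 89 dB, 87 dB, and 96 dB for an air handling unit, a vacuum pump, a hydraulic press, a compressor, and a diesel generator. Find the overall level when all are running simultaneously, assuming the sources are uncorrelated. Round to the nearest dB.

Incoherent sources combine by intensity addition: L_total = 10·log₁₀(Σ 10^(L_i/10)).
Σ 10^(L/10) = 10^(73/10) + 10^(78/10) + 10^(89/10) + 10^(87/10) + 10^(96/10) = 5.360e+09.
L_total = 10·log₁₀(5.360e+09) = 97.29 dB.

97 dB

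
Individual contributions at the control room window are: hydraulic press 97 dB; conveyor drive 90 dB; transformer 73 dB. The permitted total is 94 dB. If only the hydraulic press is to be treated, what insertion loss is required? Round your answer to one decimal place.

5.3 dB

Fixed contribution from the other sources: Σ 10^(L/10) = 10^(90/10) + 10^(73/10) = 1.020e+09 (90.09 dB).
To meet 94 dB overall, the treated hydraulic press may contribute at most 10^(94/10) − 1.020e+09 = 1.492e+09, i.e. 91.74 dB.
So the hydraulic press must be reduced from 97 to 91.74 dB: IL = 5.26 dB.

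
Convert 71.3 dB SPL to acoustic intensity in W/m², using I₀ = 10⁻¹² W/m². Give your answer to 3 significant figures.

I = I₀·10^(L/10) = 10⁻¹² × 10^(71.3/10) = 10^(-4.870).

1.35e-05 W/m²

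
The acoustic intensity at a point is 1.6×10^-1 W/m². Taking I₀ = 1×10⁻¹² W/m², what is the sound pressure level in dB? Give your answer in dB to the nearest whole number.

112 dB

I/I₀ = 1.6×10^-1/10⁻¹² = 1.6×10^11, and L = 10·log₁₀(I/I₀).
L = 10·(0.2041 + 11) = 112.04 dB.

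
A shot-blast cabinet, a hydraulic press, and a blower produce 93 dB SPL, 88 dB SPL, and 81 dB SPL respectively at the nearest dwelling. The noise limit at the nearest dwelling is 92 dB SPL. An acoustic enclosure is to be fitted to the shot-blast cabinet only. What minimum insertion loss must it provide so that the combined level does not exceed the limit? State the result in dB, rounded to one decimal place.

Fixed contribution from the other sources: Σ 10^(L/10) = 10^(88/10) + 10^(81/10) = 7.568e+08 (88.79 dB SPL).
To meet 92 dB SPL overall, the treated shot-blast cabinet may contribute at most 10^(92/10) − 7.568e+08 = 8.280e+08, i.e. 89.18 dB SPL.
So the shot-blast cabinet must be reduced from 93 to 89.18 dB SPL: IL = 3.82 dB.

3.8 dB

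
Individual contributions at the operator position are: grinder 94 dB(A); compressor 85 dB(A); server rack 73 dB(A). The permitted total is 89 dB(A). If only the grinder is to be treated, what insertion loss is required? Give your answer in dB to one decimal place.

7.4 dB

Fixed contribution from the other sources: Σ 10^(L/10) = 10^(85/10) + 10^(73/10) = 3.362e+08 (85.27 dB(A)).
The limit corresponds to 10^(89/10) = 7.943e+08; subtracting the fixed part leaves 4.581e+08 for the grinder, i.e. 86.61 dB(A).
Required insertion loss = 94 − 86.61 = 7.39 dB.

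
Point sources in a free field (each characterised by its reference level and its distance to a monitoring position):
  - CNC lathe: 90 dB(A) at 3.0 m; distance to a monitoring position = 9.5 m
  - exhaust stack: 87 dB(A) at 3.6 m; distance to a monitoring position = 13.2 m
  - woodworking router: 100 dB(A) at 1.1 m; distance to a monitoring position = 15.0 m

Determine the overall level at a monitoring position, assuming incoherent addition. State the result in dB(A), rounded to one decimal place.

First find each source's level at the receiver (point-source: −20·log₁₀(r/r_ref)), then combine on an intensity basis.
CNC lathe: 90 − 20·log₁₀(9.5/3.0) = 90 − 10.01 = 79.99 dB(A).
exhaust stack: 87 − 20·log₁₀(13.2/3.6) = 87 − 11.29 = 75.71 dB(A).
woodworking router: 100 − 20·log₁₀(15.0/1.1) = 100 − 22.69 = 77.31 dB(A).
Σ 10^(L/10) = 1.908e+08 → L_total = 10·log₁₀(1.908e+08) = 82.81 dB(A).

82.8 dB(A)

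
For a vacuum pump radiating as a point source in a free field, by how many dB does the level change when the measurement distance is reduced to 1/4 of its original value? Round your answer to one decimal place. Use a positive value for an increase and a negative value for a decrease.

+12.0 dB

Point-source spreading: ΔL = −20·log₁₀(r₂/r₁).
ΔL = −20·log₁₀(0.25) = +12.04 dB.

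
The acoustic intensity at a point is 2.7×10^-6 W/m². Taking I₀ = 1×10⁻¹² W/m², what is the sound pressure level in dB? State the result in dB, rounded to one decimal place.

64.3 dB

I/I₀ = 2.7×10^-6/10⁻¹² = 2.7×10^6, and L = 10·log₁₀(I/I₀).
L = 10·(0.4314 + 6) = 64.31 dB.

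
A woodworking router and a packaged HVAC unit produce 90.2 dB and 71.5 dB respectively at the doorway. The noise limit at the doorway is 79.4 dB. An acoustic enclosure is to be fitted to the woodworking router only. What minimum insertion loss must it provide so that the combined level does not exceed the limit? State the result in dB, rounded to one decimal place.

The untreated sources together contribute 10^(71.5/10) = 1.413e+07, i.e. 71.50 dB.
To meet 79.4 dB overall, the treated woodworking router may contribute at most 10^(79.4/10) − 1.413e+07 = 7.297e+07, i.e. 78.63 dB.
So the woodworking router must be reduced from 90.2 to 78.63 dB: IL = 11.57 dB.

11.6 dB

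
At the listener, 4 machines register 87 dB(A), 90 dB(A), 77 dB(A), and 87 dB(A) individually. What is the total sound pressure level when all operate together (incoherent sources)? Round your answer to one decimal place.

93.1 dB(A)

Incoherent sources combine by intensity addition: L_total = 10·log₁₀(Σ 10^(L_i/10)).
Σ 10^(L/10) = 10^(87/10) + 10^(90/10) + 10^(77/10) + 10^(87/10) = 2.052e+09.
L_total = 10·log₁₀(2.052e+09) = 93.12 dB(A).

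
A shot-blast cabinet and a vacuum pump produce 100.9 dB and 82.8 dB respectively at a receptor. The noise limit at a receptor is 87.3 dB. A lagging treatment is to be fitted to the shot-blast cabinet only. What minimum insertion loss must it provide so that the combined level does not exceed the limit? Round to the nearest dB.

Everything except the shot-blast cabinet sums to 10^(82.8/10) = 1.905e+08 in linear terms, 82.80 dB.
The limit corresponds to 10^(87.3/10) = 5.370e+08; subtracting the fixed part leaves 3.465e+08 for the shot-blast cabinet, i.e. 85.40 dB.
Required insertion loss = 100.9 − 85.40 = 15.50 dB.

16 dB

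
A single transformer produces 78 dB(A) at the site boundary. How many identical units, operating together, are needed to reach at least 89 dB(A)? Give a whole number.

13

Need L₁ + 10·log₁₀ N ≥ 89, i.e. log₁₀ N ≥ 1.10.
N ≥ 10^(11.0/10) = 12.589, so N = 13.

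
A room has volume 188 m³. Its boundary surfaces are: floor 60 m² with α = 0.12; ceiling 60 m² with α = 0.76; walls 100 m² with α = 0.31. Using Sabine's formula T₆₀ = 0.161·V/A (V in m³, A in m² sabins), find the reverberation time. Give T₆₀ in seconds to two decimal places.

Summing Sᵢαᵢ: 60·0.12 + 60·0.76 + 100·0.31 = 83.80 m².
T₆₀ = 0.161·V/A = 0.161·188/83.80 = 0.361 s.

0.36 s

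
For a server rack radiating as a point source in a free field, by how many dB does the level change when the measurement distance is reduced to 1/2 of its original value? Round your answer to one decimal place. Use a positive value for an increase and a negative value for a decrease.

A point source loses 6 dB per doubling of distance; generally ΔL = −20·log₁₀(r₂/r₁).
ΔL = −20·log₁₀(0.5) = +6.02 dB.

+6.0 dB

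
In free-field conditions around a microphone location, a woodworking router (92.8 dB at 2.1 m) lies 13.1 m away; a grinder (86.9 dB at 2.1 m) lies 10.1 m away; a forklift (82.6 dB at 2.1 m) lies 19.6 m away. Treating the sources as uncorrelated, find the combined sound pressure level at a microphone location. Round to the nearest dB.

79 dB

Apply inverse-square spreading to bring every level to the receiver, then sum 10^(L/10).
woodworking router: 92.8 − 20·log₁₀(13.1/2.1) = 92.8 − 15.90 = 76.90 dB.
grinder: 86.9 − 20·log₁₀(10.1/2.1) = 86.9 − 13.64 = 73.26 dB.
forklift: 82.6 − 20·log₁₀(19.6/2.1) = 82.6 − 19.40 = 63.20 dB.
Σ 10^(L/10) = 7.223e+07 → L_total = 10·log₁₀(7.223e+07) = 78.59 dB.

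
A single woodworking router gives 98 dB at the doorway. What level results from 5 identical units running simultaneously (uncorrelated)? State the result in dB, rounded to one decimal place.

L_total = L₁ + 10·log₁₀ N for N identical incoherent sources.
L_total = 98 + 10·log₁₀(5) = 98 + 6.990 = 104.99 dB.

105.0 dB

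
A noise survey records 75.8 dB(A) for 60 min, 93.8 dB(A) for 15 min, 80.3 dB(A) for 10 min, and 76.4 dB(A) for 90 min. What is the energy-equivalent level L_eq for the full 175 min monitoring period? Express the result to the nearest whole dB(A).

Weight each interval's intensity by its duration and average over T = 175 min:
Σ tᵢ·10^(Lᵢ/10) = 60·10^(75.8/10) + 15·10^(93.8/10) + 10·10^(80.3/10) + 90·10^(76.4/10) = 4.326e+10.
L_eq = 10·log₁₀(4.326e+10/175) = 83.93 dB(A).

84 dB(A)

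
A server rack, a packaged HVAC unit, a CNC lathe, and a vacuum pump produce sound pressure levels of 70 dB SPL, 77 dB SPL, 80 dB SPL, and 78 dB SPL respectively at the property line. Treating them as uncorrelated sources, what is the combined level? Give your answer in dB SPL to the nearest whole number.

For uncorrelated sources the intensities add, so convert each level to linear form, sum, and take 10·log₁₀ of the total.
Σ 10^(L/10) = 10^(70/10) + 10^(77/10) + 10^(80/10) + 10^(78/10) = 2.232e+08.
L_total = 10·log₁₀(2.232e+08) = 83.49 dB SPL.

83 dB SPL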